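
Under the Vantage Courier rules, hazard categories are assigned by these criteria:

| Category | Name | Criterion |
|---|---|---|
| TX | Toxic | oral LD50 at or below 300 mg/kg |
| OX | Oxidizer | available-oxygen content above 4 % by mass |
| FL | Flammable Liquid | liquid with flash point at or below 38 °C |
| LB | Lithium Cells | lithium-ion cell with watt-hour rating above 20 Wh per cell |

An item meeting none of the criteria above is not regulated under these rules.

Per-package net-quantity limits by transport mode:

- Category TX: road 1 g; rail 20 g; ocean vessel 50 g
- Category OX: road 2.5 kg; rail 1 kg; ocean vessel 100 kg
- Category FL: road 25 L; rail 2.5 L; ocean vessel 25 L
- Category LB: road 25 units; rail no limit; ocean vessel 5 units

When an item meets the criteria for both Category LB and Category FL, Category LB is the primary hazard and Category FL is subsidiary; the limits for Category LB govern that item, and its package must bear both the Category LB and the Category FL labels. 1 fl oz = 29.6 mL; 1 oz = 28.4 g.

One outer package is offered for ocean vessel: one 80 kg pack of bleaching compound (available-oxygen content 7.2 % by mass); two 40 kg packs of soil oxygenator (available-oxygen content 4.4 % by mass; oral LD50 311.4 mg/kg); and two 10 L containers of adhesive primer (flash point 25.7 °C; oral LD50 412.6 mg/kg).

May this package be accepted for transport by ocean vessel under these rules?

Bleaching compound: available-oxygen content 7.2 % by mass > 4 % by mass → Category OX (Oxidizer).
With available-oxygen content 4.4 % by mass (> 4 % by mass), the soil oxygenator falls in Category OX.
Adhesive primer: flash point 25.7 °C ≤ 38 °C → Category FL (Flammable Liquid).
Total Category OX: 80 kg + (two 40 kg packs = 80 kg) = 160 kg.
160 kg exceeds the ocean vessel limit of 100 kg for Category OX.
Category FL quantity: two 10 L containers = 20 L.
20 L is within the ocean vessel limit of 25 L for Category FL.

No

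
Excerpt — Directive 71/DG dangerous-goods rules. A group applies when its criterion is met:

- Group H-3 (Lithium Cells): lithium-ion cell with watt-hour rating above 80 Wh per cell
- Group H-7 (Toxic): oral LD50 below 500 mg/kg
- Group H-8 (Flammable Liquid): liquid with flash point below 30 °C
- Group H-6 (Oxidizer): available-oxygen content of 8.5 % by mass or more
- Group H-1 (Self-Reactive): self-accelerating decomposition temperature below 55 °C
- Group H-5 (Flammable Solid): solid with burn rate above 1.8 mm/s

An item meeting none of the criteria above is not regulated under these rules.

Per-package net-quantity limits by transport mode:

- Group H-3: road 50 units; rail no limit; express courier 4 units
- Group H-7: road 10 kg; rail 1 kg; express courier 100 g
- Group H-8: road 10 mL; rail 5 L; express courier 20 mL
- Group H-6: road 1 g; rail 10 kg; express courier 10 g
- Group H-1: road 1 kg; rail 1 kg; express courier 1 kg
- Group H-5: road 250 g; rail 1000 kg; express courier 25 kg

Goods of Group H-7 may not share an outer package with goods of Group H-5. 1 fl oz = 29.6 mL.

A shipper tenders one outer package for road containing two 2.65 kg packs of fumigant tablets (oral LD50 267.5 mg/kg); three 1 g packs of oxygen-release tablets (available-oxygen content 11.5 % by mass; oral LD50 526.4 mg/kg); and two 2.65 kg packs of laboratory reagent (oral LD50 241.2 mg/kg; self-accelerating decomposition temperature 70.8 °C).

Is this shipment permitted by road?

The fumigant tablets have oral LD50 267.5 mg/kg, which is < 500 mg/kg, so they are Group H-7 (Toxic).
With available-oxygen content 11.5 % by mass (≥ 8.5 % by mass), the oxygen-release tablets fall in Group H-6.
The laboratory reagent has oral LD50 241.2 mg/kg, which is < 500 mg/kg, so it is Group H-7 (Toxic).
Group H-7 net quantity: (two 2.65 kg packs = 5.3 kg) + (two 2.65 kg packs = 5.3 kg) = 10.6 kg.
10.6 kg > 10 kg (road limit, Group H-7) — over the limit.
Group H-6 quantity: three 1 g packs = 3 g.
3 g > 1 g (road limit, Group H-6) — over the limit.
The segregation rule (Group H-7 with Group H-5) does not apply to Group H-7 with Group H-6.

No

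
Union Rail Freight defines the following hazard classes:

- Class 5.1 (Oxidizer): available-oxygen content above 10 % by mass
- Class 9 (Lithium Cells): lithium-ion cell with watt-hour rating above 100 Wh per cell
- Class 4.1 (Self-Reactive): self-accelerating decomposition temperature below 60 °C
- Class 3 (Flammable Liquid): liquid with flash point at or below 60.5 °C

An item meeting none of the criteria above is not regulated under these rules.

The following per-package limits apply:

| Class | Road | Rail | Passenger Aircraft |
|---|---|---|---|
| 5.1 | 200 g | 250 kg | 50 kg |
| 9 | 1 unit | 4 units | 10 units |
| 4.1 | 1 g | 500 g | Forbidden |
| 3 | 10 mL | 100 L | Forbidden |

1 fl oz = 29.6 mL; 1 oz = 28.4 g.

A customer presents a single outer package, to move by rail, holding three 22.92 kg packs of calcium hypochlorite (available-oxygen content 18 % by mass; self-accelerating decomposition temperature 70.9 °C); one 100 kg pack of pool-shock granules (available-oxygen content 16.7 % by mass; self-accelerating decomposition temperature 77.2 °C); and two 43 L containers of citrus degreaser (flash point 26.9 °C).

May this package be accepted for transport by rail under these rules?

Yes

Calcium hypochlorite: available-oxygen content 18 % by mass > 10 % by mass → Class 5.1 (Oxidizer).
Pool-shock granules: available-oxygen content 16.7 % by mass > 10 % by mass → Class 5.1 (Oxidizer).
Flash point 26.9 °C meets the Class 3 criterion (Flammable Liquid), so the citrus degreaser is Class 3.
Total Class 5.1: (three 22.92 kg packs = 68.76 kg) + 100 kg = 168.76 kg.
That is within the Class 5.1 rail limit of 250 kg.
Class 3 quantity: two 43 L containers = 86 L.
That is within the Class 3 rail limit of 100 L.
Every hazard class is within its rail limit and no segregation rule is violated.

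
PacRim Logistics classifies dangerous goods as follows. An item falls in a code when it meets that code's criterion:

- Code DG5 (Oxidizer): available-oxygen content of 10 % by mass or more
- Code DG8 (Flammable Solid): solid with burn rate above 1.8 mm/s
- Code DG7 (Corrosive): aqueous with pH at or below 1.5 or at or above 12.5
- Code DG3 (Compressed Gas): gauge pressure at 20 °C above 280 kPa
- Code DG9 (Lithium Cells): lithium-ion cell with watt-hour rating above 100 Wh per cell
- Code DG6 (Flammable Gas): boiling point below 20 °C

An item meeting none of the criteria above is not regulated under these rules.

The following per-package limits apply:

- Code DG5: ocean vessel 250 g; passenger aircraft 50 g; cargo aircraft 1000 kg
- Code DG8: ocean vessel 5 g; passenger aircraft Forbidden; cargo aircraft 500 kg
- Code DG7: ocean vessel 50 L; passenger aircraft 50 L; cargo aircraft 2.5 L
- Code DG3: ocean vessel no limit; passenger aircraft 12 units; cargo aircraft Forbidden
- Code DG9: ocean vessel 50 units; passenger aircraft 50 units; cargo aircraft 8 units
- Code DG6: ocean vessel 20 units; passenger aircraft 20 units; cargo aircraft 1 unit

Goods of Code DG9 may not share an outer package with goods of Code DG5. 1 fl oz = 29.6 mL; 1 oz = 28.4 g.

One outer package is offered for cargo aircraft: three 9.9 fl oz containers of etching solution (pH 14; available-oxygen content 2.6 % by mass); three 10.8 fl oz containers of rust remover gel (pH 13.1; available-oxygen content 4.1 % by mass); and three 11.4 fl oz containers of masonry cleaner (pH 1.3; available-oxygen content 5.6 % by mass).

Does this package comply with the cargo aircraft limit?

The etching solution has pH 14, which is ≥ 12.5, so it is Code DG7 (Corrosive).
pH 13.1 meets the Code DG7 criterion (Corrosive), so the rust remover gel is Code DG7.
The masonry cleaner has pH 1.3, which is ≤ 1.5, so it is Code DG7 (Corrosive).
Code DG7 net quantity: (three 9.9 fl oz containers = 879.12 mL) + (three 10.8 fl oz containers = 959.04 mL) + (three 11.4 fl oz containers = 1012.32 mL) = 2850.48 mL.
2850.48 mL exceeds the cargo aircraft limit of 2.5 L for Code DG7.

No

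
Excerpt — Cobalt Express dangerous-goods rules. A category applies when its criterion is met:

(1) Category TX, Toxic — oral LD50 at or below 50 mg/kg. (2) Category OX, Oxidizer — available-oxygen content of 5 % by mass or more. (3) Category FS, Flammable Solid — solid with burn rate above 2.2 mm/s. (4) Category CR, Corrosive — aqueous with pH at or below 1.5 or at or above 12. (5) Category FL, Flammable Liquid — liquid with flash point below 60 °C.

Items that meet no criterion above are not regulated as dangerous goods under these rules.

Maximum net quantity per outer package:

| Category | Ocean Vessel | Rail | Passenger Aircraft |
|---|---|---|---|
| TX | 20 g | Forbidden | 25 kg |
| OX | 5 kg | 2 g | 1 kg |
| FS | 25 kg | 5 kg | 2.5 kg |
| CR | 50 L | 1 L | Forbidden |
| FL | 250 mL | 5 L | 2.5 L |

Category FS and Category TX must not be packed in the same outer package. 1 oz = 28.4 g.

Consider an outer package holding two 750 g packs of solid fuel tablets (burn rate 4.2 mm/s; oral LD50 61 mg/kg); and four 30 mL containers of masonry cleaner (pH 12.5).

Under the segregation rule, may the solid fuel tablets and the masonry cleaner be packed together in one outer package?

The solid fuel tablets have burn rate 4.2 mm/s, which is > 2.2 mm/s, so they are Category FS (Flammable Solid).
Masonry cleaner: pH 12.5 ≥ 12 → Category CR (Corrosive).
No segregation rule bars Category FS with Category CR.

Yes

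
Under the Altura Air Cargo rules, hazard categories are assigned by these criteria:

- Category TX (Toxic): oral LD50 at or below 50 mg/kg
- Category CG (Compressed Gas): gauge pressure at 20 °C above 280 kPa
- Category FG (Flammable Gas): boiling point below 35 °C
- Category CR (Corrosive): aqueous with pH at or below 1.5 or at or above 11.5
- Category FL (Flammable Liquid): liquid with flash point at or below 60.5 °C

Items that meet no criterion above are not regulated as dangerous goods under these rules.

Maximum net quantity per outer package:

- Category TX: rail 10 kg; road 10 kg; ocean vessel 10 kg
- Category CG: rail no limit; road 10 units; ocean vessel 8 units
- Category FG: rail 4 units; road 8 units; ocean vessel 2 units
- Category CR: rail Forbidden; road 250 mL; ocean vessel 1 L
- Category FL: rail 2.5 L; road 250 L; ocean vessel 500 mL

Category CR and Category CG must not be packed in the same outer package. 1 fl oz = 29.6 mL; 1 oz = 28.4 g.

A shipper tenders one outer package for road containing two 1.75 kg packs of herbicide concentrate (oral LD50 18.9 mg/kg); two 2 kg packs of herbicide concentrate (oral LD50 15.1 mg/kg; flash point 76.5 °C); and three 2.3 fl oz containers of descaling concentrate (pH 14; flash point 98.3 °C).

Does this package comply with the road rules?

With oral LD50 18.9 mg/kg (≤ 50 mg/kg), the herbicide concentrate falls in Category TX.
The herbicide concentrate has oral LD50 15.1 mg/kg, which is ≤ 50 mg/kg, so it is Category TX (Toxic).
With pH 14 (≥ 11.5), the descaling concentrate falls in Category CR.
Category CR quantity: three 2.3 fl oz containers = 204.24 mL.
204.24 mL ≤ 250 mL (road limit, Category CR) — within limit.
Category TX net quantity: (two 1.75 kg packs = 3.5 kg) + (two 2 kg packs = 4 kg) = 7.5 kg.
7.5 kg ≤ 10 kg (road limit, Category TX) — within limit.
The segregation rule (Category CR with Category CG) does not apply to Category CR with Category TX.
Every hazard category is within its road limit and no segregation rule is violated.

Yes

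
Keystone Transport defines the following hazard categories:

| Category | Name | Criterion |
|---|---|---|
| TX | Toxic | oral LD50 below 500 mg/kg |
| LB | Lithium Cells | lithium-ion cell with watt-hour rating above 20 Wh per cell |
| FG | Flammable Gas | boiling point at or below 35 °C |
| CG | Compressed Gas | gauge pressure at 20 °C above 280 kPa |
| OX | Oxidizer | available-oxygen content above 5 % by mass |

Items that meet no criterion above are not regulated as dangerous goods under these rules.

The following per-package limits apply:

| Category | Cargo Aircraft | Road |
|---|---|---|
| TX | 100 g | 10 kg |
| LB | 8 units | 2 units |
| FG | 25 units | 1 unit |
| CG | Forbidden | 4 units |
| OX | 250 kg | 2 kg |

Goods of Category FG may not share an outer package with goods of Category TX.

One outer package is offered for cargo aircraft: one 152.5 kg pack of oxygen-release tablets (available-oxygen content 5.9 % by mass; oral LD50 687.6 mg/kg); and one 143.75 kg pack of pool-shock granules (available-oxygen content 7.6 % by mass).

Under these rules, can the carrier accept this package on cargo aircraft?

Oxygen-release tablets: available-oxygen content 5.9 % by mass > 5 % by mass → Category OX (Oxidizer).
Pool-shock granules: available-oxygen content 7.6 % by mass > 5 % by mass → Category OX (Oxidizer).
Total Category OX: 152.5 kg + 143.75 kg = 296.25 kg.
That exceeds the Category OX cargo aircraft limit of 250 kg.

No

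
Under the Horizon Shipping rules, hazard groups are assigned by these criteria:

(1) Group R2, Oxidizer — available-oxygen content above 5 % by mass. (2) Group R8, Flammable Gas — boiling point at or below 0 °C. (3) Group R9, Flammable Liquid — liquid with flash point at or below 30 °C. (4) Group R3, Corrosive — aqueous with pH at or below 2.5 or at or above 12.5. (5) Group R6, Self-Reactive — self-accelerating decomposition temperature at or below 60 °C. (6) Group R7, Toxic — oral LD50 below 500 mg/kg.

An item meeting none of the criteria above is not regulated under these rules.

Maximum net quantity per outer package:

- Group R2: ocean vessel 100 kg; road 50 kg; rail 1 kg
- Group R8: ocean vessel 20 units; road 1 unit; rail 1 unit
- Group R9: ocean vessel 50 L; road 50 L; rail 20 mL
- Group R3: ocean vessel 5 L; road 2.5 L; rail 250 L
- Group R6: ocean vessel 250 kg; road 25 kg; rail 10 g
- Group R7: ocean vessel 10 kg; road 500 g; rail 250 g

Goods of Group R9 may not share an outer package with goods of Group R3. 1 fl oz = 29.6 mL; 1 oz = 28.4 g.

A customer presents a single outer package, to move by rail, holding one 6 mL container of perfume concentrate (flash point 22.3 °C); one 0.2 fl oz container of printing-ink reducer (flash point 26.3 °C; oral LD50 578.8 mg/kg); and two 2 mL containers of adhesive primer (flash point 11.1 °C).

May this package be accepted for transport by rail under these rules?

Yes

The perfume concentrate has flash point 22.3 °C, which is ≤ 30 °C, so it is Group R9 (Flammable Liquid).
Flash point 26.3 °C meets the Group R9 criterion (Flammable Liquid), so the printing-ink reducer is Group R9.
Adhesive primer: flash point 11.1 °C ≤ 30 °C → Group R9 (Flammable Liquid).
Group R9 net quantity: 6 mL + (one 0.2 fl oz container = 5.92 mL) + (two 2 mL containers = 4 mL) = 15.92 mL.
15.92 mL ≤ 20 mL (rail limit, Group R9) — within limit.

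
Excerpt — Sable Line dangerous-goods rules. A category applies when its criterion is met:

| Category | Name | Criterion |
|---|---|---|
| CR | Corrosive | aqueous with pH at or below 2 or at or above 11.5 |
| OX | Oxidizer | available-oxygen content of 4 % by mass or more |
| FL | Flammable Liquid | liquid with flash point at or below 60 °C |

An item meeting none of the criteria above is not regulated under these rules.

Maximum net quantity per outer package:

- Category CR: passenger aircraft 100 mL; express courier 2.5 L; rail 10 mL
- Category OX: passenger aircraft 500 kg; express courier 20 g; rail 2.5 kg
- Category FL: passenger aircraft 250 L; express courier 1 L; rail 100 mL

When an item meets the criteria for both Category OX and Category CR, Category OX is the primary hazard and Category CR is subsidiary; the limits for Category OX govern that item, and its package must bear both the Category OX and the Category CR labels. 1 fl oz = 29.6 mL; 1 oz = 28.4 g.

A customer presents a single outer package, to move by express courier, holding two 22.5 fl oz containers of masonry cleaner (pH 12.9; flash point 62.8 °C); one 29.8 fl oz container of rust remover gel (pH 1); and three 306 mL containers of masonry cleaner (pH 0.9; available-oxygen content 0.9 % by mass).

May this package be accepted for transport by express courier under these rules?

Masonry cleaner: pH 12.9 ≥ 11.5 → Category CR (Corrosive).
Rust remover gel: pH 1 ≤ 2 → Category CR (Corrosive).
pH 0.9 meets the Category CR criterion (Corrosive), so the masonry cleaner is Category CR.
Category CR net quantity: (two 22.5 fl oz containers = 1.332 L) + (one 29.8 fl oz container = 882.08 mL) + (three 306 mL containers = 918 mL) = 3132.08 mL.
3132.08 mL exceeds the express courier limit of 2.5 L for Category CR.

No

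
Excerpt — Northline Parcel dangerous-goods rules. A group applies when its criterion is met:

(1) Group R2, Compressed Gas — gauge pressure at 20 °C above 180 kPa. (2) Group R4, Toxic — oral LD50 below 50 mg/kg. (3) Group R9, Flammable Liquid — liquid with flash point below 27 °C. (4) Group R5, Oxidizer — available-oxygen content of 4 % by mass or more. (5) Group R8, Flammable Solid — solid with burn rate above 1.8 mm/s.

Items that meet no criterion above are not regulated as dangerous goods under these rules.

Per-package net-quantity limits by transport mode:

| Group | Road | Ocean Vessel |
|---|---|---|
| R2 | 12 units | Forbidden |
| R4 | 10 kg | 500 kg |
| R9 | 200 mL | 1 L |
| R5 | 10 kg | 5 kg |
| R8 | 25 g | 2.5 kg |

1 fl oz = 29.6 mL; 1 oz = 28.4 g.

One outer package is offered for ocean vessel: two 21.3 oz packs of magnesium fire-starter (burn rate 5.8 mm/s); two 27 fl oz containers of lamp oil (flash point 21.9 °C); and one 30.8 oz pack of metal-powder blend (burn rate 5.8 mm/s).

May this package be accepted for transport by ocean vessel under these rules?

Magnesium fire-starter: burn rate 5.8 mm/s > 1.8 mm/s → Group R8 (Flammable Solid).
The lamp oil has flash point 21.9 °C, which is < 27 °C, so it is Group R9 (Flammable Liquid).
Metal-powder blend: burn rate 5.8 mm/s > 1.8 mm/s → Group R8 (Flammable Solid).
Group R8 net quantity: (two 21.3 oz packs = 1209.84 g) + (one 30.8 oz pack = 874.72 g) = 2084.56 g.
That is within the Group R8 ocean vessel limit of 2.5 kg.
Group R9 quantity: two 27 fl oz containers = 1598.4 mL.
That exceeds the Group R9 ocean vessel limit of 1 L.

No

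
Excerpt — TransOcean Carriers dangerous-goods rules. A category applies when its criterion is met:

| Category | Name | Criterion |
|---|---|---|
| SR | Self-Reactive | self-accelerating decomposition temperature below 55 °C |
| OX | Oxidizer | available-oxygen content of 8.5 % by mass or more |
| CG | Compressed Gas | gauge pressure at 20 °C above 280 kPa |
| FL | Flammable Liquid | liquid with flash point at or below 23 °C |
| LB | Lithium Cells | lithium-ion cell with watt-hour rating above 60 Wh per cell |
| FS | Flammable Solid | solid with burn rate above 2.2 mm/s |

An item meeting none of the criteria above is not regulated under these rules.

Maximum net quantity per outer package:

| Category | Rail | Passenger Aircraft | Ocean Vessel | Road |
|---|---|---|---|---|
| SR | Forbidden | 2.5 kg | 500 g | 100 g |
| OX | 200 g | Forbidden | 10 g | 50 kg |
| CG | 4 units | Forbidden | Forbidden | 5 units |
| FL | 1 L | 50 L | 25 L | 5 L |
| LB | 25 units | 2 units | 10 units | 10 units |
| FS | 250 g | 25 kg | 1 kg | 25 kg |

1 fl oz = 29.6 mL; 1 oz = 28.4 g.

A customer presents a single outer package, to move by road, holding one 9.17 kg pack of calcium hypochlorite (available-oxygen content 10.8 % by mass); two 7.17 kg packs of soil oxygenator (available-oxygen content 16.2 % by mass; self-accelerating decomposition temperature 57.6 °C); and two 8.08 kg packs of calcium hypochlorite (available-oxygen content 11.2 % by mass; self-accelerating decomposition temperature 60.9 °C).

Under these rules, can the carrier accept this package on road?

The calcium hypochlorite has available-oxygen content 10.8 % by mass, which is ≥ 8.5 % by mass, so it is Category OX (Oxidizer).
Available-oxygen content 16.2 % by mass meets the Category OX criterion (Oxidizer), so the soil oxygenator is Category OX.
The calcium hypochlorite has available-oxygen content 11.2 % by mass, which is ≥ 8.5 % by mass, so it is Category OX (Oxidizer).
Total Category OX: 9.17 kg + (two 7.17 kg packs = 14.34 kg) + (two 8.08 kg packs = 16.16 kg) = 39.67 kg.
39.67 kg ≤ 50 kg (road limit, Category OX) — within limit.

Yes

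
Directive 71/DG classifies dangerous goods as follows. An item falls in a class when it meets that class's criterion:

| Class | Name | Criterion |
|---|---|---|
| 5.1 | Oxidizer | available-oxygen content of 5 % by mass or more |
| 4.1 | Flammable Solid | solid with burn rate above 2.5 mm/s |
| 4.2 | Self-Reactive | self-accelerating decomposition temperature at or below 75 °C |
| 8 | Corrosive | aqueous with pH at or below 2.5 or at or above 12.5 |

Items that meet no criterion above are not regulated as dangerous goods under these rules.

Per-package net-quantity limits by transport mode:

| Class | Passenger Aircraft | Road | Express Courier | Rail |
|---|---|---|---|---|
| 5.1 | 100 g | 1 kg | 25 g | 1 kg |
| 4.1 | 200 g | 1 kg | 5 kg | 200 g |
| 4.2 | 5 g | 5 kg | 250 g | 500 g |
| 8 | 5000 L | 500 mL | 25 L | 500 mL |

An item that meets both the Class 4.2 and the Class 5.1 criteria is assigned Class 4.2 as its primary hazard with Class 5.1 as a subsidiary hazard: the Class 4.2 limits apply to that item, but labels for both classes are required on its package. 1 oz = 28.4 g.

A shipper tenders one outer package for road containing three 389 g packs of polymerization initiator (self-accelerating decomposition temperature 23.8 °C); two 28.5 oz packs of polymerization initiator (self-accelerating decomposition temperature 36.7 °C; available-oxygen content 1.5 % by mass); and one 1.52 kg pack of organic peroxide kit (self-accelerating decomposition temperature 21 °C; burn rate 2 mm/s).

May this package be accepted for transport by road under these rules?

Yes

With self-accelerating decomposition temperature 23.8 °C (≤ 75 °C), the polymerization initiator falls in Class 4.2.
The polymerization initiator has self-accelerating decomposition temperature 36.7 °C, which is ≤ 75 °C, so it is Class 4.2 (Self-Reactive).
With self-accelerating decomposition temperature 21 °C (≤ 75 °C), the organic peroxide kit falls in Class 4.2.
Class 4.2 net quantity: (three 389 g packs = 1.167 kg) + (two 28.5 oz packs = 1618.8 g) + 1.52 kg = 4305.8 g.
4305.8 g ≤ 5 kg (road limit, Class 4.2) — within limit.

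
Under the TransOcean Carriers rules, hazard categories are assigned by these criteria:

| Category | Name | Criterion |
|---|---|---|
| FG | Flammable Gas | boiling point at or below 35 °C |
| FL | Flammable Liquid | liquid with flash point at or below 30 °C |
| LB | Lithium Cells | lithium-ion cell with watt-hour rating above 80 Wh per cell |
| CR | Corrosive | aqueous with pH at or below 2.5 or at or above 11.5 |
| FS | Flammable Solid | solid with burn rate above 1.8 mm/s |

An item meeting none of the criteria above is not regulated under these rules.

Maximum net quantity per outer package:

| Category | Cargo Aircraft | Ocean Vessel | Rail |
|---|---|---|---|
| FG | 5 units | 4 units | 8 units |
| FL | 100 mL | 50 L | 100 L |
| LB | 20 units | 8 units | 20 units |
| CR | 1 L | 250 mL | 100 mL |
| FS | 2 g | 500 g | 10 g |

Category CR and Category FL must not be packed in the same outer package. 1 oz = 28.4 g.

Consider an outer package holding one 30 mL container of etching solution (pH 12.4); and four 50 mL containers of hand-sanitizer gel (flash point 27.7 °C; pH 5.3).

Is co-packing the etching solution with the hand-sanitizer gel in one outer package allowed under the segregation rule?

The etching solution has pH 12.4, which is ≥ 11.5, so it is Category CR (Corrosive).
Hand-sanitizer gel: flash point 27.7 °C ≤ 30 °C → Category FL (Flammable Liquid).
Category CR and Category FL may not share an outer package.

No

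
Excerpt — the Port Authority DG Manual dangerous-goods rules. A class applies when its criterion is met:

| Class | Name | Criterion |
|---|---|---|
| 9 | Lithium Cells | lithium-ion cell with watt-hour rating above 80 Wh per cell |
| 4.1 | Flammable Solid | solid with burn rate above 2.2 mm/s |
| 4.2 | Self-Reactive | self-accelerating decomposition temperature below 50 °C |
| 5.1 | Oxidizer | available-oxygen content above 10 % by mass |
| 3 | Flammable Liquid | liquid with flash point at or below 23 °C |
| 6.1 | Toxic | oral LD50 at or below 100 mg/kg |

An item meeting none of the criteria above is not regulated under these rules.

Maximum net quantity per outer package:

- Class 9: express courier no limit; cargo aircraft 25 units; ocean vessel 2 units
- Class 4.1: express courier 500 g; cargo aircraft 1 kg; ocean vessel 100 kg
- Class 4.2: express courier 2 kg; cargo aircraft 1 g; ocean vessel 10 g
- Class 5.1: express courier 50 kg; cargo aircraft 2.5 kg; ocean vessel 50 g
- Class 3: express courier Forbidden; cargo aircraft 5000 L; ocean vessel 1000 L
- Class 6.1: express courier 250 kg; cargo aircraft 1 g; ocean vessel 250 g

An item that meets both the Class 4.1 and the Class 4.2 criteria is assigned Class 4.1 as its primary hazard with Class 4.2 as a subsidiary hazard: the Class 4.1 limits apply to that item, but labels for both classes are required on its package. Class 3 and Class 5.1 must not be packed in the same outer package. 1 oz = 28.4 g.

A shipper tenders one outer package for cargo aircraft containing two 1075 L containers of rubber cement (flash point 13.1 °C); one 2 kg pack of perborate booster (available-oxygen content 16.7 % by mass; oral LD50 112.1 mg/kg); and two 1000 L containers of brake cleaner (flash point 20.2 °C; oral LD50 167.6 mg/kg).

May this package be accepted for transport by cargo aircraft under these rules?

No

Flash point 13.1 °C meets the Class 3 criterion (Flammable Liquid), so the rubber cement is Class 3.
The perborate booster has available-oxygen content 16.7 % by mass, which is > 10 % by mass, so it is Class 5.1 (Oxidizer).
The brake cleaner has flash point 20.2 °C, which is ≤ 23 °C, so it is Class 3 (Flammable Liquid).
Class 3 net quantity: (two 1075 L containers = 2150 L) + (two 1000 L containers = 2000 L) = 4150 L.
4150 L is within the cargo aircraft limit of 5000 L for Class 3.
Class 5.1 quantity: 2 kg.
2 kg is within the cargo aircraft limit of 2.5 kg for Class 5.1.
Class 3 and Class 5.1 may not share an outer package.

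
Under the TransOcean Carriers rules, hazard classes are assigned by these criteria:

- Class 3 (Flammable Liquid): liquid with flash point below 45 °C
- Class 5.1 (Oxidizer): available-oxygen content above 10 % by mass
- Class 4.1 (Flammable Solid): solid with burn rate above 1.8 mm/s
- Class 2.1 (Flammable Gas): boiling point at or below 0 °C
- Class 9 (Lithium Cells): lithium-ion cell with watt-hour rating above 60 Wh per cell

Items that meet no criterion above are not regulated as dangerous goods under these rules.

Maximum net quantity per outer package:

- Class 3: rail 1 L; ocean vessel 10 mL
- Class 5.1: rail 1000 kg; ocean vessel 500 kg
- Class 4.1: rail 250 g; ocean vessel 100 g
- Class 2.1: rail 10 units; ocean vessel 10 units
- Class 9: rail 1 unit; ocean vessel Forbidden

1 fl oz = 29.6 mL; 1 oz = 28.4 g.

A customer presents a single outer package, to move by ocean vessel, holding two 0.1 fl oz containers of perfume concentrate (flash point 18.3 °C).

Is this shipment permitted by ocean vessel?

With flash point 18.3 °C (< 45 °C), the perfume concentrate falls in Class 3.
Class 3 quantity: two 0.1 fl oz containers = 5.92 mL.
5.92 mL ≤ 10 mL (ocean vessel limit, Class 3) — within limit.

Yes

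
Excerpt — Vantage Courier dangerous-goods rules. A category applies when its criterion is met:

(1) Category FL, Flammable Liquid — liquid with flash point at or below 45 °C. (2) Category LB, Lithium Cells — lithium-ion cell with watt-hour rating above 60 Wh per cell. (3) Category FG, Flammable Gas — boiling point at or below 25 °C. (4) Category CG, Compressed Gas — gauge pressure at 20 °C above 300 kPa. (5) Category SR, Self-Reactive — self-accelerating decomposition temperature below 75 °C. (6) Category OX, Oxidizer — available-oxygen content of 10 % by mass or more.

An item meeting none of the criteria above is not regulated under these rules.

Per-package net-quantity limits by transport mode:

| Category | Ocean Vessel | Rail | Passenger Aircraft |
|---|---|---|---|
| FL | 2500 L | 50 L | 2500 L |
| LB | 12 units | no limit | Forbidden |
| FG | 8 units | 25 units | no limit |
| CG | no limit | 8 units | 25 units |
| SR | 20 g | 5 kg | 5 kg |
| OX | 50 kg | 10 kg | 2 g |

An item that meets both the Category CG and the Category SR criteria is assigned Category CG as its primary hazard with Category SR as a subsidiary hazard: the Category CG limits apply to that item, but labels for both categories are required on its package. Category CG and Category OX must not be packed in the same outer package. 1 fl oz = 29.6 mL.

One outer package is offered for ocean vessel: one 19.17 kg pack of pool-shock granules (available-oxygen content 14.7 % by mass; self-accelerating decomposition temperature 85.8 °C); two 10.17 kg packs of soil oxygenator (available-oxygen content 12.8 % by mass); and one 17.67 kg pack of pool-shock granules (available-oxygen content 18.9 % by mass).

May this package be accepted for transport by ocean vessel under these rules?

No

Available-oxygen content 14.7 % by mass meets the Category OX criterion (Oxidizer), so the pool-shock granules are Category OX.
Available-oxygen content 12.8 % by mass meets the Category OX criterion (Oxidizer), so the soil oxygenator is Category OX.
With available-oxygen content 18.9 % by mass (≥ 10 % by mass), the pool-shock granules fall in Category OX.
Category OX net quantity: 19.17 kg + (two 10.17 kg packs = 20.34 kg) + 17.67 kg = 57.18 kg.
That exceeds the Category OX ocean vessel limit of 50 kg.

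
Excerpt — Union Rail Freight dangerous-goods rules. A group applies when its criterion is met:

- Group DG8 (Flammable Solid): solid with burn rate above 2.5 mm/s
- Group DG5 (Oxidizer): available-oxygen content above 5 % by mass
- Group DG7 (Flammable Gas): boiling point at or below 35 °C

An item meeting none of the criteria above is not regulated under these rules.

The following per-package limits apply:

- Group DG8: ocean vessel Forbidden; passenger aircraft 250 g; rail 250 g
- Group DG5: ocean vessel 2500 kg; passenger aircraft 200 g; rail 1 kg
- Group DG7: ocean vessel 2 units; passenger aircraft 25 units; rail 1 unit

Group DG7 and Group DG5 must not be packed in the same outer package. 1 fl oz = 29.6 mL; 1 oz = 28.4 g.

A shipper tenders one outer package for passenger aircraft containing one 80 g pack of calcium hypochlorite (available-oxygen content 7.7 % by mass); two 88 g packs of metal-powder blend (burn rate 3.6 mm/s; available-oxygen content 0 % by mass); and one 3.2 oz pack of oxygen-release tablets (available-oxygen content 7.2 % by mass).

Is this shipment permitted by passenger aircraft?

With available-oxygen content 7.7 % by mass (> 5 % by mass), the calcium hypochlorite falls in Group DG5.
Metal-powder blend: burn rate 3.6 mm/s > 2.5 mm/s → Group DG8 (Flammable Solid).
Oxygen-release tablets: available-oxygen content 7.2 % by mass > 5 % by mass → Group DG5 (Oxidizer).
Group DG5 net quantity: 80 g + (one 3.2 oz pack = 90.88 g) = 170.88 g.
170.88 g is within the passenger aircraft limit of 200 g for Group DG5.
Group DG8 quantity: two 88 g packs = 176 g.
That is within the Group DG8 passenger aircraft limit of 250 g.
The segregation rule (Group DG7 with Group DG5) does not apply to Group DG5 with Group DG8.
Every hazard group is within its passenger aircraft limit and no segregation rule is violated.

Yes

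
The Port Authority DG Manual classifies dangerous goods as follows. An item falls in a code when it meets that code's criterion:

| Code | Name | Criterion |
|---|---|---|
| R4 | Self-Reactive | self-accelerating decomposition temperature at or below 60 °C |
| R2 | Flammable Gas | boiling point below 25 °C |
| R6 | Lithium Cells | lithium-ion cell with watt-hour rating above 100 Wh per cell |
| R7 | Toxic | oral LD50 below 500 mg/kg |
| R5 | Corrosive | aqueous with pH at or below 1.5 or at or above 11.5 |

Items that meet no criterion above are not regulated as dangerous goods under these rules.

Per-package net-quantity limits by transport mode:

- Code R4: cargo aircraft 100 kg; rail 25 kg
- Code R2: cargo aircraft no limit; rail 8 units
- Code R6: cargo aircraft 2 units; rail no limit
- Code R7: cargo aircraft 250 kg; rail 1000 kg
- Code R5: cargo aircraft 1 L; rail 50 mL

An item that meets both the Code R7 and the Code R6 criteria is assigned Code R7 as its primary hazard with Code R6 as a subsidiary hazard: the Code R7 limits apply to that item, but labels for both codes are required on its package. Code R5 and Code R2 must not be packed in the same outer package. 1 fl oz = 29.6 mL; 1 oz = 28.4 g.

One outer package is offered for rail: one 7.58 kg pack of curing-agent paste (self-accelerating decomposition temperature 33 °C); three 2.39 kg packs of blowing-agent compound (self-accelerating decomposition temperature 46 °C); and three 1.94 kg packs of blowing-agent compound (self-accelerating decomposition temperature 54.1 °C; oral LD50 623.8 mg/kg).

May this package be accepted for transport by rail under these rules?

Self-accelerating decomposition temperature 33 °C meets the Code R4 criterion (Self-Reactive), so the curing-agent paste is Code R4.
The blowing-agent compound has self-accelerating decomposition temperature 46 °C, which is ≤ 60 °C, so it is Code R4 (Self-Reactive).
Self-accelerating decomposition temperature 54.1 °C meets the Code R4 criterion (Self-Reactive), so the blowing-agent compound is Code R4.
Total Code R4: 7.58 kg + (three 2.39 kg packs = 7.17 kg) + (three 1.94 kg packs = 5.82 kg) = 20.57 kg.
20.57 kg is within the rail limit of 25 kg for Code R4.

Yes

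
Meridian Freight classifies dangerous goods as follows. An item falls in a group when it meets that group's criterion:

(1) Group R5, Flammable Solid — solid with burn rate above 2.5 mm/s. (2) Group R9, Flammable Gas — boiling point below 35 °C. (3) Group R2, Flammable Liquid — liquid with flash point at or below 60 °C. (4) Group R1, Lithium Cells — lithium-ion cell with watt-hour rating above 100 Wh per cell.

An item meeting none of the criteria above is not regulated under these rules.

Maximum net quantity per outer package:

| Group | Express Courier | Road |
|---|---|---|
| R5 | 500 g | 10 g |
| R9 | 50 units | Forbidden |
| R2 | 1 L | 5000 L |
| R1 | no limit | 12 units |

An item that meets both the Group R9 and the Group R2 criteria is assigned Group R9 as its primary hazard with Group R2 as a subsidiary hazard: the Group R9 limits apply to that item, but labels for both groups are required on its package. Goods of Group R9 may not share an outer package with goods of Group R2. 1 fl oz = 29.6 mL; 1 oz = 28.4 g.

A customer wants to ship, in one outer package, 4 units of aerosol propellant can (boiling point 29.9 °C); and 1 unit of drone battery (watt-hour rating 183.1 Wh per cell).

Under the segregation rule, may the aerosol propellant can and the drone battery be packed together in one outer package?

Yes

Boiling point 29.9 °C meets the Group R9 criterion (Flammable Gas), so the aerosol propellant can is Group R9.
Watt-hour rating 183.1 Wh per cell meets the Group R1 criterion (Lithium Cells), so the drone battery is Group R1.
No segregation rule bars Group R9 with Group R1.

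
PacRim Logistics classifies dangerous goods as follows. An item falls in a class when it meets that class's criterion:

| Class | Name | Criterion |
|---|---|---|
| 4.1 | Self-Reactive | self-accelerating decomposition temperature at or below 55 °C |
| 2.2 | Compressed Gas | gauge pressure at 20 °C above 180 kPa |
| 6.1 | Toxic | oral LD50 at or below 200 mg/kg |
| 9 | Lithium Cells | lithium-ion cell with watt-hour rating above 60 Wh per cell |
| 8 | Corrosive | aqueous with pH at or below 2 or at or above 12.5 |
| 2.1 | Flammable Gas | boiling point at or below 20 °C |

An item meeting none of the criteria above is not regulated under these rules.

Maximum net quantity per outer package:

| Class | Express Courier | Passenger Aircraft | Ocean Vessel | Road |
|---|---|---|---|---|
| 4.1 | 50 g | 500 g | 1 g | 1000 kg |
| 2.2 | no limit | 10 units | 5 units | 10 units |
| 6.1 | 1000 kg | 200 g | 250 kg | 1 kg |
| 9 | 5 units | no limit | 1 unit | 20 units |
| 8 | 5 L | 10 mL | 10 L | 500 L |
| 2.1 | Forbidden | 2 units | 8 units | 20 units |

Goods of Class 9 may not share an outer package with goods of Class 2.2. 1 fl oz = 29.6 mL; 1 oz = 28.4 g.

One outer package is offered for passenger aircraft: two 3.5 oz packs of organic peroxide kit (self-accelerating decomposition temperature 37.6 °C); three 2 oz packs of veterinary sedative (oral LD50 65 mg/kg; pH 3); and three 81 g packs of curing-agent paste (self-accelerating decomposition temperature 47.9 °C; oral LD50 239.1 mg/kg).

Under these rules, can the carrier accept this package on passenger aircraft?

Yes

The organic peroxide kit has self-accelerating decomposition temperature 37.6 °C, which is ≤ 55 °C, so it is Class 4.1 (Self-Reactive).
With oral LD50 65 mg/kg (≤ 200 mg/kg), the veterinary sedative falls in Class 6.1.
With self-accelerating decomposition temperature 47.9 °C (≤ 55 °C), the curing-agent paste falls in Class 4.1.
Class 4.1 net quantity: (two 3.5 oz packs = 198.8 g) + (three 81 g packs = 243 g) = 441.8 g.
441.8 g is within the passenger aircraft limit of 500 g for Class 4.1.
Class 6.1 quantity: three 2 oz packs = 170.4 g.
170.4 g is within the passenger aircraft limit of 200 g for Class 6.1.
The segregation rule (Class 9 with Class 2.2) does not apply to Class 4.1 with Class 6.1.
Every hazard class is within its passenger aircraft limit and no segregation rule is violated.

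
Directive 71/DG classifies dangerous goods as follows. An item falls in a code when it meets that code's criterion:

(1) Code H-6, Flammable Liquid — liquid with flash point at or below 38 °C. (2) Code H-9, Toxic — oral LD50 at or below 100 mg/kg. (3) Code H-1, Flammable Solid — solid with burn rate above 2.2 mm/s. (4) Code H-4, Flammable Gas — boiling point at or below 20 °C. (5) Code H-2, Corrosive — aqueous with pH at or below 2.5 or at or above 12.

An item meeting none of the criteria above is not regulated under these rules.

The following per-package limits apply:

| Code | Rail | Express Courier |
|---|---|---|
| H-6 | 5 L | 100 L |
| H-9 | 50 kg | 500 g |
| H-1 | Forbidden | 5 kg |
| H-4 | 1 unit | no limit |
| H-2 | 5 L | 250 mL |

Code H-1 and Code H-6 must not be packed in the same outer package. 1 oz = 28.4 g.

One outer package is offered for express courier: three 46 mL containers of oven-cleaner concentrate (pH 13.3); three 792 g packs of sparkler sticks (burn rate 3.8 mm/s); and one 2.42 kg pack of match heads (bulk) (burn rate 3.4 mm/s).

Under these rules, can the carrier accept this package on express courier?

The oven-cleaner concentrate has pH 13.3, which is ≥ 12, so it is Code H-2 (Corrosive).
Sparkler sticks: burn rate 3.8 mm/s > 2.2 mm/s → Code H-1 (Flammable Solid).
Match heads (bulk): burn rate 3.4 mm/s > 2.2 mm/s → Code H-1 (Flammable Solid).
Total Code H-1: (three 792 g packs = 2.376 kg) + 2.42 kg = 4.796 kg.
4.796 kg is within the express courier limit of 5 kg for Code H-1.
Code H-2 quantity: three 46 mL containers = 138 mL.
138 mL ≤ 250 mL (express courier limit, Code H-2) — within limit.
The segregation rule (Code H-1 with Code H-6) does not apply to Code H-1 with Code H-2.
Every hazard code is within its express courier limit and no segregation rule is violated.

Yes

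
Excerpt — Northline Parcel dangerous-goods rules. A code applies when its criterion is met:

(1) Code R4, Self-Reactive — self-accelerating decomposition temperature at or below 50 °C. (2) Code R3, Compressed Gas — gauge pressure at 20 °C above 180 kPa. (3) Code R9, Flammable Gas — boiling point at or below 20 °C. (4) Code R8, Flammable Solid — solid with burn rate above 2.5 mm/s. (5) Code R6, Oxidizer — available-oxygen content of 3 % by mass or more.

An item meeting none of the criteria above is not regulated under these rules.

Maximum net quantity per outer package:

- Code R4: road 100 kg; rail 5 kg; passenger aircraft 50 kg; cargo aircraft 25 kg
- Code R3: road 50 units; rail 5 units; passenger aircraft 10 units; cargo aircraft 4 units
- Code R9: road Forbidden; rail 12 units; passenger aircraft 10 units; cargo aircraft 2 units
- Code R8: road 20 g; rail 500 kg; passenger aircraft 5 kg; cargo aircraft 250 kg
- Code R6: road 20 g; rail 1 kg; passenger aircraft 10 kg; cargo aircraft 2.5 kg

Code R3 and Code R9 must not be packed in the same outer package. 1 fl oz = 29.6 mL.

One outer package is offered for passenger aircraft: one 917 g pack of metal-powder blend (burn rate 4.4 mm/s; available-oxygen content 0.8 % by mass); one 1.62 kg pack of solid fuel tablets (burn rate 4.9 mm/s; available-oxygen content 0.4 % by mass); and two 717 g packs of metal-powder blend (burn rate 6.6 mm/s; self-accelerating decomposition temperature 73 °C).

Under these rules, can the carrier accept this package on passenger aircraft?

Yes

The metal-powder blend has burn rate 4.4 mm/s, which is > 2.5 mm/s, so it is Code R8 (Flammable Solid).
Burn rate 4.9 mm/s meets the Code R8 criterion (Flammable Solid), so the solid fuel tablets are Code R8.
Metal-powder blend: burn rate 6.6 mm/s > 2.5 mm/s → Code R8 (Flammable Solid).
Total Code R8: 917 g + 1.62 kg + (two 717 g packs = 1.434 kg) = 3.971 kg.
3.971 kg is within the passenger aircraft limit of 5 kg for Code R8.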